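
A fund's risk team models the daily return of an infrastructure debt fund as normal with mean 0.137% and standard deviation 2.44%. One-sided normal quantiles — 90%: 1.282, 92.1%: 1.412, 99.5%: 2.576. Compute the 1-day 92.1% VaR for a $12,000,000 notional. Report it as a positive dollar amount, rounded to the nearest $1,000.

$397,000

VaR = −μ + z·σ = −(0.137%) + 1.412 × 2.44% = 3.308%.
On $12,000,000: 0.03308 × $12,000,000 = $396,960.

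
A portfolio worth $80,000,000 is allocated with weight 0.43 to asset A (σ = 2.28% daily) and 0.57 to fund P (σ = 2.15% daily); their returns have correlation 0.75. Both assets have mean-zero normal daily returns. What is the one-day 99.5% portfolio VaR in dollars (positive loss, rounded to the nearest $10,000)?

σ_p² = 0.43²·2.28² + 0.57²·2.15² + 2·0.75·0.43·0.57·2.28·2.15 = 4.2653 (%²).
σ_p = √4.2653 = 2.065%.
At 99.5%, z = 2.576.
VaR = 2.576 × 2.065% = 5.319%; on $80,000,000 that is $4,255,200.

$4,260,000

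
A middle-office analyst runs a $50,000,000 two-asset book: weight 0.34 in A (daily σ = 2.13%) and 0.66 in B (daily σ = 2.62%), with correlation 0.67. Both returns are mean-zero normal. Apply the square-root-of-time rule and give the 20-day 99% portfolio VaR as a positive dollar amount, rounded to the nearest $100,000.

σ_p = √(0.34²·2.13² + 0.66²·2.62² + 2·0.67·0.34·0.66·2.13·2.62) = 2.279%.
σ_{20d} = 2.279% × √20 = 10.192%.
z(99%) = 2.326.
VaR = 2.326 × 10.192% = 23.707%; on $50,000,000 that is $11,853,500.

$11,900,000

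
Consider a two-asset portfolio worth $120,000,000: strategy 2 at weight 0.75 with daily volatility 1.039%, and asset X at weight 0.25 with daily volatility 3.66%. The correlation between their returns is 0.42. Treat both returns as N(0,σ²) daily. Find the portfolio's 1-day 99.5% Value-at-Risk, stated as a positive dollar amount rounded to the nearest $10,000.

$4,420,000

σ_p² = 0.75²·1.039² + 0.25²·3.66² + 2·0.42·0.75·0.25·1.039·3.66 = 2.0434 (%²).
σ_p = √2.0434 = 1.429%.
At 99.5%, z = 2.576.
VaR = 2.576 × 1.429% = 3.681%; on $120,000,000 that is $4,417,200.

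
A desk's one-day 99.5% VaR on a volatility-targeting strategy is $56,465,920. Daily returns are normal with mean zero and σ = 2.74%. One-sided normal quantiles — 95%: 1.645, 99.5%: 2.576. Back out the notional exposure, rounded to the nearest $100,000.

$800,000,000

VaR as a fraction of value: z·σ = 2.576 × 2.74% = 7.05824%.
Position = $56,465,920 / 0.0705824 = $800,000,000.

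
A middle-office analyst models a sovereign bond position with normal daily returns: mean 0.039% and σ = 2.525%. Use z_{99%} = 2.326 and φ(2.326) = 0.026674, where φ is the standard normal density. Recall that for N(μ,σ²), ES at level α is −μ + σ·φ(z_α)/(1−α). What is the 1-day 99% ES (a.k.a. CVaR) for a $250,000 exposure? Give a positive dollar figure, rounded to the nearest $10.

$16,740

Tail multiplier: φ(z)/(1−α) = 0.026674 / 0.01 = 2.667.
ES = −(0.039%) + 2.525% × 2.667 = 6.695%.
On $250,000: 0.06695 × $250,000 = $16,738.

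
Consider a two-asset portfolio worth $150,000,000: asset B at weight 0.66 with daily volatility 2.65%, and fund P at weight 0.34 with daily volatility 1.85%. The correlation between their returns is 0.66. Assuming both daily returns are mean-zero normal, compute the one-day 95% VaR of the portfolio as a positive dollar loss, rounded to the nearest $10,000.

σ_p² = 0.66²·2.65² + 0.34²·1.85² + 2·0.66·0.66·0.34·2.65·1.85 = 4.9068 (%²).
σ_p = √4.9068 = 2.215%.
At 95%, z = 1.645.
VaR = 1.645 × 2.215% = 3.644%; on $150,000,000 that is $5,466,000.

$5,470,000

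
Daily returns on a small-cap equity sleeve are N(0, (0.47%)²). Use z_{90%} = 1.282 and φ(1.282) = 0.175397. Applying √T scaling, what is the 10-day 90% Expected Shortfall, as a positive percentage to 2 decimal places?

2.61%

σ_{10d} = 0.47% × √10 = 1.486%.
ES multiplier = φ(z)/(1−α) = 0.175397/0.1 = 1.754.
ES = 1.486% × 1.754 = 2.606%.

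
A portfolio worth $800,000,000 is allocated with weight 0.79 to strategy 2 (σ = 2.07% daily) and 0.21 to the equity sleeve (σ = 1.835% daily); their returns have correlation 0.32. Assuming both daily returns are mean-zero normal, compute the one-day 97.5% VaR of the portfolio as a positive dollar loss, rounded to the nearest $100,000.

σ_p² = 0.79²·2.07² + 0.21²·1.835² + 2·0.32·0.79·0.21·2.07·1.835 = 3.2260 (%²).
σ_p = √3.2260 = 1.796%.
At 97.5%, z = 1.960.
VaR = 1.960 × 1.796% = 3.520%; on $800,000,000 that is $28,160,000.

$28,200,000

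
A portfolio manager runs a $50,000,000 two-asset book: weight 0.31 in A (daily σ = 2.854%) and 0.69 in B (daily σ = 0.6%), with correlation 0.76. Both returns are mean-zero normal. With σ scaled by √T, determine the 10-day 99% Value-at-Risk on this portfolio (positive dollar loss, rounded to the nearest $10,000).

σ_p = √(0.31²·2.854² + 0.69²·0.6² + 2·0.76·0.31·0.69·2.854·0.6) = 1.229%.
σ_{10d} = 1.229% × √10 = 3.886%.
z(99%) = 2.326.
VaR = 2.326 × 3.886% = 9.039%; on $50,000,000 that is $4,519,500.

$4,520,000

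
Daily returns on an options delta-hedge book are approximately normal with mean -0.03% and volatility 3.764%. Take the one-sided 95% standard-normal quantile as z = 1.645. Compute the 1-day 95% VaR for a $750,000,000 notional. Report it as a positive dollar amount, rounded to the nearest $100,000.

VaR = −μ + z·σ = −(-0.03%) + 1.645 × 3.764% = 6.222%.
On $750,000,000: 0.06222 × $750,000,000 = $46,665,000.

$46,700,000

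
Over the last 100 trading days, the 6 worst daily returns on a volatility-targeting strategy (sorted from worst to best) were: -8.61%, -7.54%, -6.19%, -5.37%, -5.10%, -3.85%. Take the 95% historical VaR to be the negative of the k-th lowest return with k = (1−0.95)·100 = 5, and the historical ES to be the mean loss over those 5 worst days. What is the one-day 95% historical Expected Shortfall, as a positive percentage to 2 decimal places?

6.56%

The 5 worst returns sum to -32.81%.
ES = −(-32.81%) / 5 = 6.562% ≈ 6.56%.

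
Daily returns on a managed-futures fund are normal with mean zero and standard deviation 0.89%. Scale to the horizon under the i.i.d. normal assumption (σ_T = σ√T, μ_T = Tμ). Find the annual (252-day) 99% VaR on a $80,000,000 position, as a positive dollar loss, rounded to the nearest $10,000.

At 99%, z = 2.326.
σ_{252d} = 0.89% × √252 = 14.128%.
VaR = 2.326 × 14.128% = 32.862%.
On $80,000,000: 0.32862 × $80,000,000 = $26,289,600.

$26,290,000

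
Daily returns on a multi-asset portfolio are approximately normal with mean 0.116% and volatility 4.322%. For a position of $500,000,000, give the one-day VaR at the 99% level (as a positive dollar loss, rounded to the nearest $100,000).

$49,700,000

At 99% one-sided, z = 2.326.
VaR = −μ + z·σ = −(0.116%) + 2.326 × 4.322% = 9.937%.
On $500,000,000: 0.09937 × $500,000,000 = $49,685,000.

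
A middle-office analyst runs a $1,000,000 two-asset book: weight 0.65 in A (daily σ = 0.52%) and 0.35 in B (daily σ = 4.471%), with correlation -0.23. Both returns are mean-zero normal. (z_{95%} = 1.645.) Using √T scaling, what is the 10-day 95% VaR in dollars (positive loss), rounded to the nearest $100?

σ_p = √(0.65²·0.52² + 0.35²·4.471² + 2·-0.23·0.65·0.35·0.52·4.471) = 1.523%.
σ_{10d} = 1.523% × √10 = 4.816%.
VaR = 1.645 × 4.816% = 7.922%; on $1,000,000 that is $79,220.

$79,200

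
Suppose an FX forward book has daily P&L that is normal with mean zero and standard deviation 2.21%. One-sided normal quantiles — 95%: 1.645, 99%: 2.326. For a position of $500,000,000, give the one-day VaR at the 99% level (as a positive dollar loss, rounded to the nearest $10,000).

$25,700,000

VaR = z·σ = 2.326 × 2.21% = 5.140%.
On $500,000,000: 0.05140 × $500,000,000 = $25,700,000.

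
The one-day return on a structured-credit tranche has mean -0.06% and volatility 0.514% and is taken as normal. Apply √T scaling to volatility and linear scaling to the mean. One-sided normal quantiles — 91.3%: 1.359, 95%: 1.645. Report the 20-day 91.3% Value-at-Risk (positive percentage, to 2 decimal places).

σ_{20d} = 0.514% × √20 = 2.299%; μ_{20d} = 20 × -0.06% = -1.200%.
VaR = −(-1.200%) + 1.359 × 2.299% = 4.324%.

4.32%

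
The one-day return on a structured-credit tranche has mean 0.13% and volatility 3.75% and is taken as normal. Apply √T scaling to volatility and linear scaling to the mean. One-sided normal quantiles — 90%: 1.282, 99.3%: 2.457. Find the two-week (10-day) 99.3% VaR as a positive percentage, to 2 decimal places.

σ_{10d} = 3.75% × √10 = 11.859%; μ_{10d} = 10 × 0.13% = 1.300%.
VaR = −(1.300%) + 2.457 × 11.859% = 27.838%.

27.84%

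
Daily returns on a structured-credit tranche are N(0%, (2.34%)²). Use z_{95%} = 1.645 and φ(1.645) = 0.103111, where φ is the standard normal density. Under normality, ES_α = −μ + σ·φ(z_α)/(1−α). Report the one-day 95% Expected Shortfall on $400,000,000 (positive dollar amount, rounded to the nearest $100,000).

Tail multiplier: φ(z)/(1−α) = 0.103111 / 0.05 = 2.062.
ES = 2.34% × 2.062 = 4.825%.
On $400,000,000: 0.04825 × $400,000,000 = $19,300,000.

$19,300,000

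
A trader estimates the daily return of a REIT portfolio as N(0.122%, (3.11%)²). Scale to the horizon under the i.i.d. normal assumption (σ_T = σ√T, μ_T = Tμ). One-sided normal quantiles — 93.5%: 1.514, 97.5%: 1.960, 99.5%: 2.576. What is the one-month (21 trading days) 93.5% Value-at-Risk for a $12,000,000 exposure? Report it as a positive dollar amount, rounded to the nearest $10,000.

σ_{21d} = 3.11% × √21 = 14.252%; μ_{21d} = 21 × 0.122% = 2.562%.
VaR = −(2.562%) + 1.514 × 14.252% = 19.016%.
On $12,000,000: 0.19016 × $12,000,000 = $2,281,920.

$2,280,000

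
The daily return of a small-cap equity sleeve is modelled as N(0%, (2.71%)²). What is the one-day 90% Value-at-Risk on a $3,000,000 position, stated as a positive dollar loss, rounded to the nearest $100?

$104,200

At 90% one-sided, z = 1.282.
VaR = z·σ = 1.282 × 2.71% = 3.474%.
On $3,000,000: 0.03474 × $3,000,000 = $104,220.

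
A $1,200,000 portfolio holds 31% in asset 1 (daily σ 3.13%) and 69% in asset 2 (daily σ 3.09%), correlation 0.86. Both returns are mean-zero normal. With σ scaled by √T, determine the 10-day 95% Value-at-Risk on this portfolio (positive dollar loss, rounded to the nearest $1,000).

σ_p = √(0.31²·3.13² + 0.69²·3.09² + 2·0.86·0.31·0.69·3.13·3.09) = 3.008%.
σ_{10d} = 3.008% × √10 = 9.512%.
z(95%) = 1.645.
VaR = 1.645 × 9.512% = 15.647%; on $1,200,000 that is $187,764.

$188,000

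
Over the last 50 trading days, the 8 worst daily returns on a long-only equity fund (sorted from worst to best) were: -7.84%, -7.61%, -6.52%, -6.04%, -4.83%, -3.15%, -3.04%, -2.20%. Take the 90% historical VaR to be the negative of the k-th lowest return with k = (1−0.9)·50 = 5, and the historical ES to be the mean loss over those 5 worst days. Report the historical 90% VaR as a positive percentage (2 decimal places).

4.83%

k = 5; the 5th lowest return is -4.83%, so VaR = 4.83%.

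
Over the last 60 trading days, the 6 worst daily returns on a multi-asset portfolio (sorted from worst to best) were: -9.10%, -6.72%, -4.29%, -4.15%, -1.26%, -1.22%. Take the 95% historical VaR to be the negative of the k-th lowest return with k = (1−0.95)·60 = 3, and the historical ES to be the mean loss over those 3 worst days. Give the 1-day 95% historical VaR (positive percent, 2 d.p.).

4.29%

k = 3; the 3rd lowest return is -4.29%, so VaR = 4.29%.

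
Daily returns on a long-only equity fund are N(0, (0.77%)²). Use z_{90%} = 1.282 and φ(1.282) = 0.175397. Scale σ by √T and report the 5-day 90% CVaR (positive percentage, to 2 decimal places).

σ_{5d} = 0.77% × √5 = 1.722%.
ES multiplier = φ(z)/(1−α) = 0.175397/0.1 = 1.754.
ES = 1.722% × 1.754 = 3.020%.

3.02%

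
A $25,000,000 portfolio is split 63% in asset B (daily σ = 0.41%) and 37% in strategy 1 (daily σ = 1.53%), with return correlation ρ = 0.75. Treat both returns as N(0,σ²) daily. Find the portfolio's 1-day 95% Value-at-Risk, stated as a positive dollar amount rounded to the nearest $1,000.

σ_p² = 0.63²·0.41² + 0.37²·1.53² + 2·0.75·0.63·0.37·0.41·1.53 = 0.6065 (%²).
σ_p = √0.6065 = 0.779%.
At 95%, z = 1.645.
VaR = 1.645 × 0.779% = 1.281%; on $25,000,000 that is $320,250.

$320,000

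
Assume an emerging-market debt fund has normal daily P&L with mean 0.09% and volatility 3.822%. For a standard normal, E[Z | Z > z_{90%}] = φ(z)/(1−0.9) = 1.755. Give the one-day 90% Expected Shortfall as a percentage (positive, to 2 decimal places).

6.62%

ES = −(0.09%) + 3.822% × 1.755 = 6.618%.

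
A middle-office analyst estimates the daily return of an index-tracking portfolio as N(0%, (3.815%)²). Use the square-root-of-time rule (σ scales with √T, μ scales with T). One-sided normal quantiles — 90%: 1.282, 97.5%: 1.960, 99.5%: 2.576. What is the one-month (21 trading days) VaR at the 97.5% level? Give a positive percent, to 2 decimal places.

σ_{21d} = 3.815% × √21 = 17.483%.
VaR = 1.960 × 17.483% = 34.267%.

34.27%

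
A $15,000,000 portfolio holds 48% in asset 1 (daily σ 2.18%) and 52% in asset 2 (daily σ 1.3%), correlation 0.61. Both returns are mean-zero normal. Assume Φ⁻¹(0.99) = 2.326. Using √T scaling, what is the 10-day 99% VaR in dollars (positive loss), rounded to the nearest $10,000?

σ_p = √(0.48²·2.18² + 0.52²·1.3² + 2·0.61·0.48·0.52·2.18·1.3) = 1.554%.
σ_{10d} = 1.554% × √10 = 4.914%.
VaR = 2.326 × 4.914% = 11.430%; on $15,000,000 that is $1,714,500.

$1,710,000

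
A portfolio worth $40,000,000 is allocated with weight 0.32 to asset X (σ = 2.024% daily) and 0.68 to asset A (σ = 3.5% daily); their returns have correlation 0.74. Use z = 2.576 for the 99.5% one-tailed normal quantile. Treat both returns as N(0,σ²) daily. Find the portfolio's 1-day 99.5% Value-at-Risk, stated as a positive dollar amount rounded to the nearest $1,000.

$2,980,000

σ_p² = 0.32²·2.024² + 0.68²·3.5² + 2·0.74·0.32·0.68·2.024·3.5 = 8.3653 (%²).
σ_p = √8.3653 = 2.892%.
VaR = 2.576 × 2.892% = 7.450%; on $40,000,000 that is $2,980,000.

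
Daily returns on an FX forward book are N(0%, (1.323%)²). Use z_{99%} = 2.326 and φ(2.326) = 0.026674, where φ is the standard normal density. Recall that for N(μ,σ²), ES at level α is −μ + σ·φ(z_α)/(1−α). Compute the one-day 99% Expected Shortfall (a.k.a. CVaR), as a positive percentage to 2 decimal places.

Tail multiplier: φ(z)/(1−α) = 0.026674 / 0.01 = 2.667.
ES = 1.323% × 2.667 = 3.528%.

3.53%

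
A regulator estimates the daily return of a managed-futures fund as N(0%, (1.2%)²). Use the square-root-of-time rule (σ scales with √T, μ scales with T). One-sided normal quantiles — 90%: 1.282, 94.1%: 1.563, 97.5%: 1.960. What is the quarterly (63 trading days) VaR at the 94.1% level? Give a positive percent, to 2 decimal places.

σ_{63d} = 1.2% × √63 = 9.525%.
VaR = 1.563 × 9.525% = 14.888%.

14.89%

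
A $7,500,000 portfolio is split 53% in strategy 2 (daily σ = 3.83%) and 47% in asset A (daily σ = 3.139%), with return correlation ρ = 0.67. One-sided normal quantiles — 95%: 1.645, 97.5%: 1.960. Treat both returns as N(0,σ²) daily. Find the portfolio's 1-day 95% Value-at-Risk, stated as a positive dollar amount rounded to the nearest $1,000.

σ_p² = 0.53²·3.83² + 0.47²·3.139² + 2·0.67·0.53·0.47·3.83·3.139 = 10.3101 (%²).
σ_p = √10.3101 = 3.211%.
VaR = 1.645 × 3.211% = 5.282%; on $7,500,000 that is $396,150.

$396,000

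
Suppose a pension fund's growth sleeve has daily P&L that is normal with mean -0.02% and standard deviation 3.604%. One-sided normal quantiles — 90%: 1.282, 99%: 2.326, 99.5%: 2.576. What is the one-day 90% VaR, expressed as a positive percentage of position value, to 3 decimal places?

4.640%

VaR = −μ + z·σ = −(-0.02%) + 1.282 × 3.604% = 4.640%.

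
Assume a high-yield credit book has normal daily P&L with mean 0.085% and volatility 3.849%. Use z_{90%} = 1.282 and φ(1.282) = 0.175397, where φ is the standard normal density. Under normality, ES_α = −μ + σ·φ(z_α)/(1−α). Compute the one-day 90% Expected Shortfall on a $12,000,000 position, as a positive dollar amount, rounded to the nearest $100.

Tail multiplier: φ(z)/(1−α) = 0.175397 / 0.1 = 1.754.
ES = −(0.085%) + 3.849% × 1.754 = 6.666%.
On $12,000,000: 0.06666 × $12,000,000 = $799,920.

$799,900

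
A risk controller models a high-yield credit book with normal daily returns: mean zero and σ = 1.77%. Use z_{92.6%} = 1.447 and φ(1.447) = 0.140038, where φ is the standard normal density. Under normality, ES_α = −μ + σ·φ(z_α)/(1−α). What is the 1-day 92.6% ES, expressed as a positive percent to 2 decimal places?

3.35%

Tail multiplier: φ(z)/(1−α) = 0.140038 / 0.074 = 1.892.
ES = 1.77% × 1.892 = 3.349%.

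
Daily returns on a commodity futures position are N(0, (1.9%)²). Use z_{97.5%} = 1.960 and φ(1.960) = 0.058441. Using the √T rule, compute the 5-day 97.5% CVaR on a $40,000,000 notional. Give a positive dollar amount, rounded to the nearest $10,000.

$3,970,000

σ_{5d} = 1.9% × √5 = 4.249%.
ES multiplier = φ(z)/(1−α) = 0.058441/0.025 = 2.338.
ES = 4.249% × 2.338 = 9.934%; on $40,000,000: $3,973,600.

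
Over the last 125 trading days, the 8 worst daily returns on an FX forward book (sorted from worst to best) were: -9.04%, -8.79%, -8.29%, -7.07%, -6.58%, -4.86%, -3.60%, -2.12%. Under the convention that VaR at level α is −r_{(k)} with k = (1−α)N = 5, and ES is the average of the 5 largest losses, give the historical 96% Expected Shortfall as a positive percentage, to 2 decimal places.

7.95%

The 5 worst returns sum to -39.77%.
ES = −(-39.77%) / 5 = 7.954% ≈ 7.95%.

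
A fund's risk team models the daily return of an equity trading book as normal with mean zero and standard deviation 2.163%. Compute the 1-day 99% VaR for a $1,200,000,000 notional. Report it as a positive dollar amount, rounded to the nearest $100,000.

$60,400,000

At 99% one-sided, z = 2.326.
VaR = z·σ = 2.326 × 2.163% = 5.031%.
On $1,200,000,000: 0.05031 × $1,200,000,000 = $60,372,000.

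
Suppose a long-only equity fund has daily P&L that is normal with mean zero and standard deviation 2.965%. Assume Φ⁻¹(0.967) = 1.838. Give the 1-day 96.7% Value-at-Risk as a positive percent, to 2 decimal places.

VaR = z·σ = 1.838 × 2.965% = 5.450%.

5.45%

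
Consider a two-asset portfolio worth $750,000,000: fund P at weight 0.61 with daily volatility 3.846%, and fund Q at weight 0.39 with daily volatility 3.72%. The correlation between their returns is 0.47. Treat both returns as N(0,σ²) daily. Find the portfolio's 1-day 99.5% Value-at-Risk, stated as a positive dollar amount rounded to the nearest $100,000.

$63,500,000

σ_p² = 0.61²·3.846² + 0.39²·3.72² + 2·0.47·0.61·0.39·3.846·3.72 = 10.8083 (%²).
σ_p = √10.8083 = 3.288%.
At 99.5%, z = 2.576.
VaR = 2.576 × 3.288% = 8.470%; on $750,000,000 that is $63,525,000.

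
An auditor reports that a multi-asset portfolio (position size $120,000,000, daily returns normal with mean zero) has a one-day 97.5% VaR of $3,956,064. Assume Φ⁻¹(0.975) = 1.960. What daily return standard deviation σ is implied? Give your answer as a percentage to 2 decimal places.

1.68%

VaR as a fraction: $3,956,064 / $120,000,000 = 3.297%.
σ = VaR / z = 3.297% / 1.960 = 1.682%.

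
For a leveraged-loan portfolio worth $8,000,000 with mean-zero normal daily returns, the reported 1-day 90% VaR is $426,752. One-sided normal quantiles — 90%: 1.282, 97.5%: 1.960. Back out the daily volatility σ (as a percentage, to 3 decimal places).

VaR as a fraction: $426,752 / $8,000,000 = 5.334%.
σ = VaR / z = 5.334% / 1.282 = 4.161%.

4.161%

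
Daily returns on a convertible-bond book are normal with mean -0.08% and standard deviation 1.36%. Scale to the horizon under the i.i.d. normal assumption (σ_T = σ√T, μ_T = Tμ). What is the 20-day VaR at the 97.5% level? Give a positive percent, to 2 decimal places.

At 97.5%, z = 1.960.
σ_{20d} = 1.36% × √20 = 6.082%; μ_{20d} = 20 × -0.08% = -1.600%.
VaR = −(-1.600%) + 1.960 × 6.082% = 13.521%.

13.52%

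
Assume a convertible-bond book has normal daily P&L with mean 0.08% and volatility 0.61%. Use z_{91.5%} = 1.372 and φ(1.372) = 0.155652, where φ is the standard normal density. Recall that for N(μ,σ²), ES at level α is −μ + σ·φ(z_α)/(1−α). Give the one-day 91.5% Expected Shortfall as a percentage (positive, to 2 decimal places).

Tail multiplier: φ(z)/(1−α) = 0.155652 / 0.085 = 1.831.
ES = −(0.08%) + 0.61% × 1.831 = 1.037%.

1.04%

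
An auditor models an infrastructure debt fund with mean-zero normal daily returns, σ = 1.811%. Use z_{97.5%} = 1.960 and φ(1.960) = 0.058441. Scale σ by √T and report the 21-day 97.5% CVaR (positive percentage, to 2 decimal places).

σ_{21d} = 1.811% × √21 = 8.299%.
ES multiplier = φ(z)/(1−α) = 0.058441/0.025 = 2.338.
ES = 8.299% × 2.338 = 19.403%.

19.40%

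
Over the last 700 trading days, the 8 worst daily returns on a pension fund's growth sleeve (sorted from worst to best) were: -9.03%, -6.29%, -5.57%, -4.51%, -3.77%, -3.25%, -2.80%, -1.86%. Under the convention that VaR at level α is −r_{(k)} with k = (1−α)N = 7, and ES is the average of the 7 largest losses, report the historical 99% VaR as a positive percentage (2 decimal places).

k = 7; the 7th lowest return is -2.80%, so VaR = 2.80%.

2.80%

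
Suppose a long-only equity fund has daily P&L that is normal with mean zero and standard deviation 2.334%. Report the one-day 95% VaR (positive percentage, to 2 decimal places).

3.84%

At 95% one-sided, z = 1.645.
VaR = z·σ = 1.645 × 2.334% = 3.839%.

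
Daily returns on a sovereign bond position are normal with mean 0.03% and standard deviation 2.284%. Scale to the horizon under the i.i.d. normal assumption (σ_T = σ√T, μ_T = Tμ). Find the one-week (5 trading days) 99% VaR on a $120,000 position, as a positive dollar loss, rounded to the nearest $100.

At 99%, z = 2.326.
σ_{5d} = 2.284% × √5 = 5.107%; μ_{5d} = 5 × 0.03% = 0.150%.
VaR = −(0.150%) + 2.326 × 5.107% = 11.729%.
On $120,000: 0.11729 × $120,000 = $14,075.

$14,100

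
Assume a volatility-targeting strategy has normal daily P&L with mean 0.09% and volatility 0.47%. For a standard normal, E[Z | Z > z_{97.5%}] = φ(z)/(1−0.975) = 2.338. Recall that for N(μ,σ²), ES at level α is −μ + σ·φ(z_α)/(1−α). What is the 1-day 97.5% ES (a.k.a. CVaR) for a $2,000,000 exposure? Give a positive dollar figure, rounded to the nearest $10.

ES = −(0.09%) + 0.47% × 2.338 = 1.009%.
On $2,000,000: 0.01009 × $2,000,000 = $20,180.

$20,180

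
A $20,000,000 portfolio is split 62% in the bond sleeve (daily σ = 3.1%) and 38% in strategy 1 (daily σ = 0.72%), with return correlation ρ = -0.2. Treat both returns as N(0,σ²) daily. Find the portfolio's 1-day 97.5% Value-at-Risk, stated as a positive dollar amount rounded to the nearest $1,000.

σ_p² = 0.62²·3.1² + 0.38²·0.72² + 2·-0.2·0.62·0.38·3.1·0.72 = 3.5586 (%²).
σ_p = √3.5586 = 1.886%.
At 97.5%, z = 1.960.
VaR = 1.960 × 1.886% = 3.697%; on $20,000,000 that is $739,400.

$739,000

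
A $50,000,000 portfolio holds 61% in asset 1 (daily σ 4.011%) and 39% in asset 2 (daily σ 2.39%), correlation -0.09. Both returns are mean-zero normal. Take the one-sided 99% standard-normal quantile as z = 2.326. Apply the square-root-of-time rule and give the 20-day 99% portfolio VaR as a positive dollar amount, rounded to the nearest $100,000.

σ_p = √(0.61²·4.011² + 0.39²·2.39² + 2·-0.09·0.61·0.39·4.011·2.39) = 2.539%.
σ_{20d} = 2.539% × √20 = 11.355%.
VaR = 2.326 × 11.355% = 26.412%; on $50,000,000 that is $13,206,000.

$13,200,000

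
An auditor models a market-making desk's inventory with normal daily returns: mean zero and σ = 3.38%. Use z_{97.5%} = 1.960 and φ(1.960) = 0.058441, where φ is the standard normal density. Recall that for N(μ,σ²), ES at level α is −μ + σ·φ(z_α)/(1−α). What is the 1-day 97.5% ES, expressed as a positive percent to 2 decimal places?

Tail multiplier: φ(z)/(1−α) = 0.058441 / 0.025 = 2.338.
ES = 3.38% × 2.338 = 7.902%.

7.90%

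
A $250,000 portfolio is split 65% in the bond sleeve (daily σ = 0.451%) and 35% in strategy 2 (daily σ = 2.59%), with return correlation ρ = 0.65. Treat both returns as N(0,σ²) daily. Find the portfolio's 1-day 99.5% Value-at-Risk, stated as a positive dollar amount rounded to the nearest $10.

$7,210

σ_p² = 0.65²·0.451² + 0.35²·2.59² + 2·0.65·0.65·0.35·0.451·2.59 = 1.2531 (%²).
σ_p = √1.2531 = 1.119%.
At 99.5%, z = 2.576.
VaR = 2.576 × 1.119% = 2.883%; on $250,000 that is $7,208.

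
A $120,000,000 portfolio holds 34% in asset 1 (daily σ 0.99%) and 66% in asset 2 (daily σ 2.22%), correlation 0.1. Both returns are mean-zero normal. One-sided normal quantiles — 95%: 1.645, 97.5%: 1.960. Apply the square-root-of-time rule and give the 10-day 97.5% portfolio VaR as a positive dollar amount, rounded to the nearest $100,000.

σ_p = √(0.34²·0.99² + 0.66²·2.22² + 2·0.1·0.34·0.66·0.99·2.22) = 1.536%.
σ_{10d} = 1.536% × √10 = 4.857%.
VaR = 1.960 × 4.857% = 9.520%; on $120,000,000 that is $11,424,000.

$11,400,000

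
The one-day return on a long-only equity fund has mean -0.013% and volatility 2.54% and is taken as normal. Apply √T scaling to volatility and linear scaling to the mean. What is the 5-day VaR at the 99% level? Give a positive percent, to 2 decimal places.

13.28%

At 99%, z = 2.326.
σ_{5d} = 2.54% × √5 = 5.680%; μ_{5d} = 5 × -0.013% = -0.065%.
VaR = −(-0.065%) + 2.326 × 5.680% = 13.277%.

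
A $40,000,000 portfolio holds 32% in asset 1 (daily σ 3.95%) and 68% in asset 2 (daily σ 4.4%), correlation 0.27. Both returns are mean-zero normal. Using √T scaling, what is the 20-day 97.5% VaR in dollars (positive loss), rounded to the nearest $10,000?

σ_p = √(0.32²·3.95² + 0.68²·4.4² + 2·0.27·0.32·0.68·3.95·4.4) = 3.549%.
σ_{20d} = 3.549% × √20 = 15.872%.
z(97.5%) = 1.960.
VaR = 1.960 × 15.872% = 31.109%; on $40,000,000 that is $12,443,600.

$12,440,000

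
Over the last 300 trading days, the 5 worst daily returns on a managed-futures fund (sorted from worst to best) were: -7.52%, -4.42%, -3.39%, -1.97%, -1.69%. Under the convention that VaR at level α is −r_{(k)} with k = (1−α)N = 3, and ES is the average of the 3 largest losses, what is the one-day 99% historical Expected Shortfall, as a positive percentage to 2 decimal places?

5.11%

The 3 worst returns sum to -15.33%.
ES = −(-15.33%) / 3 = 5.11%.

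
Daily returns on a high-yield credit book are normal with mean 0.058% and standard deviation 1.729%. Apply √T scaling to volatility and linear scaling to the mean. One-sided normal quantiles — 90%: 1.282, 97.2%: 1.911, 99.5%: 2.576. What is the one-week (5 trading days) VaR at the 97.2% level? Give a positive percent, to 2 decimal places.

σ_{5d} = 1.729% × √5 = 3.866%; μ_{5d} = 5 × 0.058% = 0.290%.
VaR = −(0.290%) + 1.911 × 3.866% = 7.098%.

7.10%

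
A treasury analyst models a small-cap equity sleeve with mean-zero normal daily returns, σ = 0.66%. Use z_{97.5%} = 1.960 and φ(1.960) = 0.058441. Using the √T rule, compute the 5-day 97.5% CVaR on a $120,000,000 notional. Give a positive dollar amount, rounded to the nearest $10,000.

$4,140,000

σ_{5d} = 0.66% × √5 = 1.476%.
ES multiplier = φ(z)/(1−α) = 0.058441/0.025 = 2.338.
ES = 1.476% × 2.338 = 3.451%; on $120,000,000: $4,141,200.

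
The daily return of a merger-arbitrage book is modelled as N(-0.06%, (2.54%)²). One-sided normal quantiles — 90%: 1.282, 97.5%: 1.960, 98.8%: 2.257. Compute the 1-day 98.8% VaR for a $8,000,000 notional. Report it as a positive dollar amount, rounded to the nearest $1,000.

$463,000

VaR = −μ + z·σ = −(-0.06%) + 2.257 × 2.54% = 5.793%.
On $8,000,000: 0.05793 × $8,000,000 = $463,440.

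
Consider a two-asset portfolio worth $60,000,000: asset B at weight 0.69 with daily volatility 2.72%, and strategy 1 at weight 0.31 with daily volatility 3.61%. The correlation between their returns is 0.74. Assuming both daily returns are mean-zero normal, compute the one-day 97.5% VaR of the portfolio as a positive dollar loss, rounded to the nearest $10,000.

$3,300,000

σ_p² = 0.69²·2.72² + 0.31²·3.61² + 2·0.74·0.69·0.31·2.72·3.61 = 7.8832 (%²).
σ_p = √7.8832 = 2.808%.
At 97.5%, z = 1.960.
VaR = 1.960 × 2.808% = 5.504%; on $60,000,000 that is $3,302,400.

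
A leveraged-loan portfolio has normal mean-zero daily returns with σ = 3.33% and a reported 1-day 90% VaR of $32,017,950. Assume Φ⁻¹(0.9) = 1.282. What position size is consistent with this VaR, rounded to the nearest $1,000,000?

$750,000,000

VaR as a fraction of value: z·σ = 1.282 × 3.33% = 4.26906%.
Position = $32,017,950 / 0.0426906 = $750,000,000.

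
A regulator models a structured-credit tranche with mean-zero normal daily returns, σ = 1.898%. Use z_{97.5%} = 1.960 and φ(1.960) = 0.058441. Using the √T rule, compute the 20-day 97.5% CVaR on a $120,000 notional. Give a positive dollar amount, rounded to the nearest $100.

σ_{20d} = 1.898% × √20 = 8.488%.
ES multiplier = φ(z)/(1−α) = 0.058441/0.025 = 2.338.
ES = 8.488% × 2.338 = 19.845%; on $120,000: $23,814.

$23,800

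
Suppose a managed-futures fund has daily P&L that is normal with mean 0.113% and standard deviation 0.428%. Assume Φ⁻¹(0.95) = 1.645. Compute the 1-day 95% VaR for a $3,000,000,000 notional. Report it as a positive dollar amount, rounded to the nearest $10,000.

VaR = −μ + z·σ = −(0.113%) + 1.645 × 0.428% = 0.591%.
On $3,000,000,000: 0.00591 × $3,000,000,000 = $17,730,000.

$17,730,000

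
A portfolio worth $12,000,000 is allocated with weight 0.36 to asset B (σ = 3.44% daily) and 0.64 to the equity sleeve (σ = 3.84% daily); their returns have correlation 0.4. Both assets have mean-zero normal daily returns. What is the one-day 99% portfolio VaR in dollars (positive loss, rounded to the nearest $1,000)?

σ_p² = 0.36²·3.44² + 0.64²·3.84² + 2·0.4·0.36·0.64·3.44·3.84 = 10.0082 (%²).
σ_p = √10.0082 = 3.164%.
At 99%, z = 2.326.
VaR = 2.326 × 3.164% = 7.359%; on $12,000,000 that is $883,080.

$883,000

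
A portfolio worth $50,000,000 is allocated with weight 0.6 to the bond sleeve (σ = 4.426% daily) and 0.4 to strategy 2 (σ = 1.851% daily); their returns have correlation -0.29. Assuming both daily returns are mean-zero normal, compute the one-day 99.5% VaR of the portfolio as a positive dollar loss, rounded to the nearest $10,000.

$3,270,000

σ_p² = 0.6²·4.426² + 0.4²·1.851² + 2·-0.29·0.6·0.4·4.426·1.851 = 6.4600 (%²).
σ_p = √6.4600 = 2.542%.
At 99.5%, z = 2.576.
VaR = 2.576 × 2.542% = 6.548%; on $50,000,000 that is $3,274,000.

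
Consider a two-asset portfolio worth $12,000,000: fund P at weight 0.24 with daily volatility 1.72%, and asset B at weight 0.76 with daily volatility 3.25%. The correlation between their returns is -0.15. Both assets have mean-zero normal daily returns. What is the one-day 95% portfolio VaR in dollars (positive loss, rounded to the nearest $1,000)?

σ_p² = 0.24²·1.72² + 0.76²·3.25² + 2·-0.15·0.24·0.76·1.72·3.25 = 5.9654 (%²).
σ_p = √5.9654 = 2.442%.
At 95%, z = 1.645.
VaR = 1.645 × 2.442% = 4.017%; on $12,000,000 that is $482,040.

$482,000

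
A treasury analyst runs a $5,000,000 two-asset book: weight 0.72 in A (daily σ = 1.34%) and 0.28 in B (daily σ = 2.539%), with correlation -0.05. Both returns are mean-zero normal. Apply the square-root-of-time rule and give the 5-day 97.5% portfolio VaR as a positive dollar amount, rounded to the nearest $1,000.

$256,000

σ_p = √(0.72²·1.34² + 0.28²·2.539² + 2·-0.05·0.72·0.28·1.34·2.539) = 1.169%.
σ_{5d} = 1.169% × √5 = 2.614%.
z(97.5%) = 1.960.
VaR = 1.960 × 2.614% = 5.123%; on $5,000,000 that is $256,150.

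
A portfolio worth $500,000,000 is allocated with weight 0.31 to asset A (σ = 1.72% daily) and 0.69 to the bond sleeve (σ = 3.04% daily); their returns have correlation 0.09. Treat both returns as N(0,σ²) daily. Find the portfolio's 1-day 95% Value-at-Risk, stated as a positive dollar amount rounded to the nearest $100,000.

σ_p² = 0.31²·1.72² + 0.69²·3.04² + 2·0.09·0.31·0.69·1.72·3.04 = 4.8855 (%²).
σ_p = √4.8855 = 2.210%.
At 95%, z = 1.645.
VaR = 1.645 × 2.210% = 3.635%; on $500,000,000 that is $18,175,000.

$18,200,000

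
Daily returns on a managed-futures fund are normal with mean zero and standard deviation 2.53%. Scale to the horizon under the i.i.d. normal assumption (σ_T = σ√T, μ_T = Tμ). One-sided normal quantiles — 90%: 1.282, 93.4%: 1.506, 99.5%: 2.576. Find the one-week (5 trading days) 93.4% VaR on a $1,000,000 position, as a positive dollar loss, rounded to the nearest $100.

$85,200

σ_{5d} = 2.53% × √5 = 5.657%.
VaR = 1.506 × 5.657% = 8.519%.
On $1,000,000: 0.08519 × $1,000,000 = $85,190.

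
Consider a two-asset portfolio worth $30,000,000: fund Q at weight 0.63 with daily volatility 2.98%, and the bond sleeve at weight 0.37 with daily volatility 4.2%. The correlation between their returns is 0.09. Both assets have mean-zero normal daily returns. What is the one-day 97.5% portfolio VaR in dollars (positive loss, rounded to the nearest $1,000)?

σ_p² = 0.63²·2.98² + 0.37²·4.2² + 2·0.09·0.63·0.37·2.98·4.2 = 6.4647 (%²).
σ_p = √6.4647 = 2.543%.
At 97.5%, z = 1.960.
VaR = 1.960 × 2.543% = 4.984%; on $30,000,000 that is $1,495,200.

$1,495,000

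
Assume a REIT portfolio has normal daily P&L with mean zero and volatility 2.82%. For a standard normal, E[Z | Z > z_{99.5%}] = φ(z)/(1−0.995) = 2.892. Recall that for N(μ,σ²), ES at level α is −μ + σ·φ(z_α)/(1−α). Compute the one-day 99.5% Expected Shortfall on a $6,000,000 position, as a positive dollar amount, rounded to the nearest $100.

$489,300

ES = 2.82% × 2.892 = 8.155%.
On $6,000,000: 0.08155 × $6,000,000 = $489,300.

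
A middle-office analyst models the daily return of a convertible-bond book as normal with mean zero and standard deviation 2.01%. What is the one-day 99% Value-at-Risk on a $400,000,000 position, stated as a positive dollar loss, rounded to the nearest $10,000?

$18,700,000

At 99% one-sided, z = 2.326.
VaR = z·σ = 2.326 × 2.01% = 4.675%.
On $400,000,000: 0.04675 × $400,000,000 = $18,700,000.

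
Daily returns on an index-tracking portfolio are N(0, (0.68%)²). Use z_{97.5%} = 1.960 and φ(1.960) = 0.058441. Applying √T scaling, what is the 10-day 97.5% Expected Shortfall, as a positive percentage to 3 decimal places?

σ_{10d} = 0.68% × √10 = 2.150%.
ES multiplier = φ(z)/(1−α) = 0.058441/0.025 = 2.338.
ES = 2.150% × 2.338 = 5.027%.

5.027%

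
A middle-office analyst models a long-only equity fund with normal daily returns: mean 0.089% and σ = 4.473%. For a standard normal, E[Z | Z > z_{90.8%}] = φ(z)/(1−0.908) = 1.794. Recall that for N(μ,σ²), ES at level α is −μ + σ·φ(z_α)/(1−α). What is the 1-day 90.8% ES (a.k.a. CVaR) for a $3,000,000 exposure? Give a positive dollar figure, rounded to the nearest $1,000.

ES = −(0.089%) + 4.473% × 1.794 = 7.936%.
On $3,000,000: 0.07936 × $3,000,000 = $238,080.

$238,000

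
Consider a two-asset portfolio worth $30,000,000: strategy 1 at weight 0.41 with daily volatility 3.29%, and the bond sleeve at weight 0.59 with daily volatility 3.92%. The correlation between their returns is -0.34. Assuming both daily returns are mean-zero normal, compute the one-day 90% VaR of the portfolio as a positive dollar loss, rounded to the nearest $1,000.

σ_p² = 0.41²·3.29² + 0.59²·3.92² + 2·-0.34·0.41·0.59·3.29·3.92 = 5.0472 (%²).
σ_p = √5.0472 = 2.247%.
At 90%, z = 1.282.
VaR = 1.282 × 2.247% = 2.881%; on $30,000,000 that is $864,300.

$864,000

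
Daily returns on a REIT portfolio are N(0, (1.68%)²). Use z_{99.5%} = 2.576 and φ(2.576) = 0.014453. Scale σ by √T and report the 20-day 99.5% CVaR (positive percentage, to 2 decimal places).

21.72%

σ_{20d} = 1.68% × √20 = 7.513%.
ES multiplier = φ(z)/(1−α) = 0.014453/0.005 = 2.891.
ES = 7.513% × 2.891 = 21.720%.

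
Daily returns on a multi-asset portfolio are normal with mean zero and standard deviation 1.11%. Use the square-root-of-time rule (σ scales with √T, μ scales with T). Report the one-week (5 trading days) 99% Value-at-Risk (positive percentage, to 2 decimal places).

At 99%, z = 2.326.
σ_{5d} = 1.11% × √5 = 2.482%.
VaR = 2.326 × 2.482% = 5.773%.

5.77%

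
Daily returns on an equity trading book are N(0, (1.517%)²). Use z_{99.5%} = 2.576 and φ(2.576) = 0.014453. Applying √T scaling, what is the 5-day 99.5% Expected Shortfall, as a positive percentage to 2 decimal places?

9.81%

σ_{5d} = 1.517% × √5 = 3.392%.
ES multiplier = φ(z)/(1−α) = 0.014453/0.005 = 2.891.
ES = 3.392% × 2.891 = 9.806%.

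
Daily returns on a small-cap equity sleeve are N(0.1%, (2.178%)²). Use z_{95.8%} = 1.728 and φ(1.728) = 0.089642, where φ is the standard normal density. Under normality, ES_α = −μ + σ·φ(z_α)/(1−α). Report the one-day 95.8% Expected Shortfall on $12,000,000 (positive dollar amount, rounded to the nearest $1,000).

$546,000

Tail multiplier: φ(z)/(1−α) = 0.089642 / 0.042 = 2.134.
ES = −(0.1%) + 2.178% × 2.134 = 4.548%.
On $12,000,000: 0.04548 × $12,000,000 = $545,760.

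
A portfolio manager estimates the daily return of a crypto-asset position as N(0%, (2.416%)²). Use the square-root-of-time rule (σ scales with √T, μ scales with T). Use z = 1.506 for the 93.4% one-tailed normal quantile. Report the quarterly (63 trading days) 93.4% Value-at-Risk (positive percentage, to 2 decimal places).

28.88%

σ_{63d} = 2.416% × √63 = 19.176%.
VaR = 1.506 × 19.176% = 28.879%.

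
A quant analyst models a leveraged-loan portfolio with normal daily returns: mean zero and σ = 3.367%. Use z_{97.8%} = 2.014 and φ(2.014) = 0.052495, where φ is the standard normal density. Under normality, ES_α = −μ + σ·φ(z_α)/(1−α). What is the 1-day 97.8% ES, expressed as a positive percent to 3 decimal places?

8.034%

Tail multiplier: φ(z)/(1−α) = 0.052495 / 0.022 = 2.386.
ES = 3.367% × 2.386 = 8.034%.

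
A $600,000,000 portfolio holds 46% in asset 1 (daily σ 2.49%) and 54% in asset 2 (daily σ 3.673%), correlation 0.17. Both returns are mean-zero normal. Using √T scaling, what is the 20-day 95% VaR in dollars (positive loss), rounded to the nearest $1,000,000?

σ_p = √(0.46²·2.49² + 0.54²·3.673² + 2·0.17·0.46·0.54·2.49·3.673) = 2.453%.
σ_{20d} = 2.453% × √20 = 10.970%.
z(95%) = 1.645.
VaR = 1.645 × 10.970% = 18.046%; on $600,000,000 that is $108,276,000.

$108,000,000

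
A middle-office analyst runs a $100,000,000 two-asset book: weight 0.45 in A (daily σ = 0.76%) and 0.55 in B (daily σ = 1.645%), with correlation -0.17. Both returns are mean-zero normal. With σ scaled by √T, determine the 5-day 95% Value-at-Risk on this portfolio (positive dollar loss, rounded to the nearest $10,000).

$3,350,000

σ_p = √(0.45²·0.76² + 0.55²·1.645² + 2·-0.17·0.45·0.55·0.76·1.645) = 0.911%.
σ_{5d} = 0.911% × √5 = 2.037%.
z(95%) = 1.645.
VaR = 1.645 × 2.037% = 3.351%; on $100,000,000 that is $3,351,000.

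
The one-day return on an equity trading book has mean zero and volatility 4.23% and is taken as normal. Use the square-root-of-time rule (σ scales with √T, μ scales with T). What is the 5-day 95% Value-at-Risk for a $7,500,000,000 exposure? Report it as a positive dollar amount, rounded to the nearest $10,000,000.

$1,170,000,000

At 95%, z = 1.645.
σ_{5d} = 4.23% × √5 = 9.459%.
VaR = 1.645 × 9.459% = 15.560%.
On $7,500,000,000: 0.15560 × $7,500,000,000 = $1,167,000,000.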